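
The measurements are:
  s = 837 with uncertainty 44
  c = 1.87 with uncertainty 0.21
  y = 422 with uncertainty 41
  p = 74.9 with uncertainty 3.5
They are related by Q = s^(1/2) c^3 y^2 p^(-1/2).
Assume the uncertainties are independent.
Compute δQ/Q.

For a monomial Q ∝ s^(1/2), c^3, y^2, p^(-1/2), fractional errors add in quadrature:
  (½·δs/s)² = (0.5×0.0526)² = 0.000691;  (3·δc/c)² = (3×0.112)² = 0.114;  (2·δy/y)² = (2×0.0972)² = 0.0378;  (−½·δp/p)² = (-0.5×0.0467)² = 0.000546
δQ/Q = √(0.152) = 0.391

0.391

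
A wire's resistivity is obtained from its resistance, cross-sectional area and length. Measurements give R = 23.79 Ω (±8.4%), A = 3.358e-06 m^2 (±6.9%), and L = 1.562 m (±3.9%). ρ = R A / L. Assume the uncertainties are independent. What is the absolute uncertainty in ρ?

5.91e-06 Ω·m

Each factor contributes (exponent × relative error)² to (δρ/ρ)²:
  (1·δR/R)² = (1×0.0840)² = 0.00706;  (1·δA/A)² = (1×0.0690)² = 0.00476;  (-1·δL/L)² = (-1×0.0390)² = 0.00152
δρ/ρ = √(0.0133) = 0.115
ρ = 5.114e-05 Ω·m, so δρ = 0.115 × 5.114e-05 = 5.91e-06 Ω·m.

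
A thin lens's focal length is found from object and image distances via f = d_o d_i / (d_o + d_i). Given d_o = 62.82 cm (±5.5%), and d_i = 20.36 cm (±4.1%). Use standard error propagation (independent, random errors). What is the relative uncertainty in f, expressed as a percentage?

∂f/∂d_o = (d_i/(d_o+d_i))² = 0.0599;  ∂f/∂d_i = (d_o/(d_o+d_i))² = 0.570
δf = √((∂f/∂d_o · δd_o)² + (∂f/∂d_i · δd_i)²) = √(0.0429 + 0.227) = 0.519 cm
f = 15.38 cm, so δf/f = 0.519/15.38 = 0.0338.

3.38%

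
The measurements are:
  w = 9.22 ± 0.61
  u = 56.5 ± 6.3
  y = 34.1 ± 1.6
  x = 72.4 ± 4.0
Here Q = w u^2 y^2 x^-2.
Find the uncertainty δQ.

1790

Relative error in a monomial: (δQ/Q)² = Σ (nᵢ · δxᵢ/xᵢ)².
  (1·δw/w)² = (1×0.0662)² = 0.00438;  (2·δu/u)² = (2×0.112)² = 0.0497;  (2·δy/y)² = (2×0.0469)² = 0.00881;  (-2·δx/x)² = (-2×0.0552)² = 0.0122
δQ/Q = √(0.0751) = 0.274
Q = 6530, so δQ = 0.274 × 6530 = 1790.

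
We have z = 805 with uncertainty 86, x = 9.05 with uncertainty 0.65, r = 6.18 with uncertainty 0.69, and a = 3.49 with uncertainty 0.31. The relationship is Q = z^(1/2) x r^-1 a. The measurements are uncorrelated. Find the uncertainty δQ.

24.4

Products/powers → add relative errors in quadrature, weighted by exponent:
  (½·δz/z)² = (0.5×0.107)² = 0.00285;  (1·δx/x)² = (1×0.0718)² = 0.00516;  (-1·δr/r)² = (-1×0.112)² = 0.0125;  (1·δa/a)² = (1×0.0888)² = 0.00789
δQ/Q = √(0.0284) = 0.168
Q = 145, so δQ = 0.168 × 145 = 24.4.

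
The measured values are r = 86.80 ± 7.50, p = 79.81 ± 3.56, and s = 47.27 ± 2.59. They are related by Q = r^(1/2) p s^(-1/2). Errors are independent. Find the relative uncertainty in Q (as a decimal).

0.0679

Each factor contributes (exponent × relative error)² to (δQ/Q)²:
  (½·δr/r)² = (0.5×0.0864)² = 0.00187;  (1·δp/p)² = (1×0.0446)² = 0.00199;  (−½·δs/s)² = (-0.5×0.0548)² = 0.000751
δQ/Q = √(0.00461) = 0.0679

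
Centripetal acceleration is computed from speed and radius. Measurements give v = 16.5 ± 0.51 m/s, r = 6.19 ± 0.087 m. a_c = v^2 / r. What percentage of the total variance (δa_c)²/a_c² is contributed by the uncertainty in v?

95.1%

(δa_c/a_c)² = (2·δv/v)² + (-1·δr/r)²
  v term: (2×0.0309)² = 0.00382
  r term: (-1×0.0141)² = 0.000198
Total = 0.00402. Share from v = 0.00382/0.00402 = 0.951.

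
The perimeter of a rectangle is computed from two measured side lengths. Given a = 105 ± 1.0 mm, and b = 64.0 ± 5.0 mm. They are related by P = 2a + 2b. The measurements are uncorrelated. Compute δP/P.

0.0302

Each term contributes (cᵢ δxᵢ)² to (δP)²:
  (2·δa)² = 4.00;  (2·δb)² = 100
δP = √(104) = 10.2 mm
P = 338 mm, so δP/P = 10.2/338 = 0.0302.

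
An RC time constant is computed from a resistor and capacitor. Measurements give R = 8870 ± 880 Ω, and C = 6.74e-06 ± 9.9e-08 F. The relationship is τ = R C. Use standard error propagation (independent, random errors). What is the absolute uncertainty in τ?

0.00600 s

Each factor contributes (exponent × relative error)² to (δτ/τ)²:
  (1·δR/R)² = (1×0.0992)² = 0.00984;  (1·δC/C)² = (1×0.0147)² = 0.000216
δτ/τ = √(0.0101) = 0.100
τ = 0.0598 s, so δτ = 0.100 × 0.0598 = 0.00600 s.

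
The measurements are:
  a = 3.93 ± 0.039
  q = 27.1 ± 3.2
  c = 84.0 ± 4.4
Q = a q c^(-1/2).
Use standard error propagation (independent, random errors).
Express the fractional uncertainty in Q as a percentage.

Q is a product of powers, so relative uncertainties combine in quadrature:
  (1·δa/a)² = (1×0.00992)² = 9.85e-05;  (1·δq/q)² = (1×0.118)² = 0.0139;  (−½·δc/c)² = (-0.5×0.0524)² = 0.000686
δQ/Q = √(0.0147) = 0.121

12.1%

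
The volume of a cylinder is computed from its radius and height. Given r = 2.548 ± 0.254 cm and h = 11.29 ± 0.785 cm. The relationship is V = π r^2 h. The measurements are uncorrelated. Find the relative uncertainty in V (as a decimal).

0.211

Since V is a product/quotient, work with relative uncertainties:
  (2·δr/r)² = (2×0.0997)² = 0.0397;  (1·δh/h)² = (1×0.0695)² = 0.00483
δV/V = √(0.0446) = 0.211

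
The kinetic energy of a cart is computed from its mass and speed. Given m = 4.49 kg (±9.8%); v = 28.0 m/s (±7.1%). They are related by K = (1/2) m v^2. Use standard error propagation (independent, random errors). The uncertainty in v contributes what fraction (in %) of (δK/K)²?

(δK/K)² = (1·δm/m)² + (2·δv/v)²
  m term: (1×0.0980)² = 0.00960
  v term: (2×0.0710)² = 0.0202
Total = 0.0298. Share from v = 0.0202/0.0298 = 0.677.

67.7%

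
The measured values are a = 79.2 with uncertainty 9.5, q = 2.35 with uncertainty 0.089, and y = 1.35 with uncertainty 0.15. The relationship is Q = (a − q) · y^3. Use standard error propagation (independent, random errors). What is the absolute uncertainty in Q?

67.2

Let u = a − q = 76.9. δu = √(δa² + δq²) = √(90.2 + 0.00792) = 9.50, so δu/u = 0.124.
Q is then a monomial in u, y:
δQ/Q = √((δu/u)² + (3·δy/y)²) = √(0.0153 + 0.111) = 0.356
Q = 189, so δQ = 0.356 × 189 = 67.2.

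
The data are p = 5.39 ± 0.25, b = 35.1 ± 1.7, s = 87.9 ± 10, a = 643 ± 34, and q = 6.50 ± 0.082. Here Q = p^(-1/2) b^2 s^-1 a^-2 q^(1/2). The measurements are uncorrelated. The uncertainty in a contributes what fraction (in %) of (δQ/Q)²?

32.8%

(δQ/Q)² = (−½·δp/p)² + (2·δb/b)² + (-1·δs/s)² + (-2·δa/a)² + (½·δq/q)²
  p term: (-0.5×0.0464)² = 0.000538
  b term: (2×0.0484)² = 0.00938
  s term: (-1×0.114)² = 0.0129
  a term: (-2×0.0529)² = 0.0112
  q term: (0.5×0.0126)² = 3.98e-05
Total = 0.0341. Share from a = 0.0112/0.0341 = 0.328.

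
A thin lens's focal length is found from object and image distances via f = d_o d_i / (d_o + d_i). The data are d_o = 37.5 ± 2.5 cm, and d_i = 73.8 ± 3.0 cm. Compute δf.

∂f/∂d_o = (d_i/(d_o+d_i))² = 0.440;  ∂f/∂d_i = (d_o/(d_o+d_i))² = 0.114
δf = √((∂f/∂d_o · δd_o)² + (∂f/∂d_i · δd_i)²) = √(1.21 + 0.116) = 1.15 cm

1.15 cm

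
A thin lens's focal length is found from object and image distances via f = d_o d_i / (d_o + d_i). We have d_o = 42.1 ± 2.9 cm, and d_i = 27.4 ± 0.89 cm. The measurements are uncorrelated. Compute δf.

∂f/∂d_o = (d_i/(d_o+d_i))² = 0.155;  ∂f/∂d_i = (d_o/(d_o+d_i))² = 0.367
δf = √((∂f/∂d_o · δd_o)² + (∂f/∂d_i · δd_i)²) = √(0.203 + 0.107) = 0.557 cm

0.557 cm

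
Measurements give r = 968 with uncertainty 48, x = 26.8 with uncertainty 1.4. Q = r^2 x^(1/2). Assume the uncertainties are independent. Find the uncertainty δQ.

For a monomial Q ∝ r^2, x^(1/2), fractional errors add in quadrature:
  (2·δr/r)² = (2×0.0496)² = 0.00984;  (½·δx/x)² = (0.5×0.0522)² = 0.000682
δQ/Q = √(0.0105) = 0.103
Q = 4.85e+06, so δQ = 0.103 × 4.85e+06 = 4.97e+05.

4.97e+05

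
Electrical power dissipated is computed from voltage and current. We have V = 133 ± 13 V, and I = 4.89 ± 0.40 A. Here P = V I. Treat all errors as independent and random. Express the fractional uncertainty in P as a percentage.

P is a product of powers, so relative uncertainties combine in quadrature:
  (1·δV/V)² = (1×0.0977)² = 0.00955;  (1·δI/I)² = (1×0.0818)² = 0.00669
δP/P = √(0.0162) = 0.127

12.7%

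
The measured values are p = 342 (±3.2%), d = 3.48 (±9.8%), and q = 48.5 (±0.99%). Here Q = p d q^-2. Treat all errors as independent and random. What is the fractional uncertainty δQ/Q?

0.105

Q is a product of powers, so relative uncertainties combine in quadrature:
  (1·δp/p)² = (1×0.0320)² = 0.00102;  (1·δd/d)² = (1×0.0980)² = 0.00960;  (-2·δq/q)² = (-2×0.00990)² = 0.000392
δQ/Q = √(0.0110) = 0.105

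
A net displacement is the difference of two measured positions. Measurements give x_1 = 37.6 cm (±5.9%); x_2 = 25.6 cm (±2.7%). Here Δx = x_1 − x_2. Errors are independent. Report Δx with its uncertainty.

12.0 ± 2.32 cm

For a sum/difference, combine absolute errors in quadrature:
  (δx_1)² = 4.92;  (δx_2)² = 0.478
δΔx = √(5.40) = 2.32 cm
Δx = 12.0 cm.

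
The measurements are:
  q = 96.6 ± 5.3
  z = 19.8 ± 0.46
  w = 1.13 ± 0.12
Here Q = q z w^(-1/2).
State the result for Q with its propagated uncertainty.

Q is a product of powers, so relative uncertainties combine in quadrature:
  (1·δq/q)² = (1×0.0549)² = 0.00301;  (1·δz/z)² = (1×0.0232)² = 0.000540;  (−½·δw/w)² = (-0.5×0.106)² = 0.00282
δQ/Q = √(0.00637) = 0.0798
Q = 1800, so δQ = 0.0798 × 1800 = 144.

1800 ± 144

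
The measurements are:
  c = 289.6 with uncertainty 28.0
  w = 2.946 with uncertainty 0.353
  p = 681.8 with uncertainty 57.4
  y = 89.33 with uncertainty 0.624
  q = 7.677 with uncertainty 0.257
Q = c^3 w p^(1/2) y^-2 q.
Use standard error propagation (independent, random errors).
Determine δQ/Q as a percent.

31.9%

Q is a product of powers, so relative uncertainties combine in quadrature:
  (3·δc/c)² = (3×0.0967)² = 0.0841;  (1·δw/w)² = (1×0.120)² = 0.0144;  (½·δp/p)² = (0.5×0.0842)² = 0.00177;  (-2·δy/y)² = (-2×0.00699)² = 0.000195;  (1·δq/q)² = (1×0.0335)² = 0.00112
δQ/Q = √(0.102) = 0.319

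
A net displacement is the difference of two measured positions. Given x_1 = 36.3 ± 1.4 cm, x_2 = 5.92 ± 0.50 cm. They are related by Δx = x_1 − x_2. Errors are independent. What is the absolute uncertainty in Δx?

1.49 cm

Absolute uncertainties add in quadrature for a linear combination:
  (δx_1)² = 1.96;  (δx_2)² = 0.250
δΔx = √(2.21) = 1.49 cm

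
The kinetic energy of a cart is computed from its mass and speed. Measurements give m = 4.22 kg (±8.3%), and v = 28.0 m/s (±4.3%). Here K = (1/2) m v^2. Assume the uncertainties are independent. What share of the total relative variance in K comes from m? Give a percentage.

48.2%

(δK/K)² = (1·δm/m)² + (2·δv/v)²
  m term: (1×0.0830)² = 0.00689
  v term: (2×0.0430)² = 0.00740
Total = 0.0143. Share from m = 0.00689/0.0143 = 0.482.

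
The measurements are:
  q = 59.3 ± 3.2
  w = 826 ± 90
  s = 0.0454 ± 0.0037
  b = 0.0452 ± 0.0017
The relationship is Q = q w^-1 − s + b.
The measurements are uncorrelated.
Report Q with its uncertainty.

Let p = q·w^-1 = 0.0718. δp/p = √((1·δq/q)² + (-1·δw/w)²) = √(0.00291 + 0.0119) = 0.122, so δp = 0.00873.
Q = p − s + b: δQ = √(δp² + δs² + δb²) = √(7.62e-05 + 1.37e-05 + 2.89e-06) = 0.00963
Q = 0.0716.

0.0716 ± 0.00963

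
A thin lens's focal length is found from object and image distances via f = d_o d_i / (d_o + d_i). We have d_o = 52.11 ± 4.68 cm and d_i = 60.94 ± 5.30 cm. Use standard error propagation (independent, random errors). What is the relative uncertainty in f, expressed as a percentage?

∂f/∂d_o = (d_i/(d_o+d_i))² = 0.291;  ∂f/∂d_i = (d_o/(d_o+d_i))² = 0.212
δf = √((∂f/∂d_o · δd_o)² + (∂f/∂d_i · δd_i)²) = √(1.85 + 1.27) = 1.77 cm
f = 28.09 cm, so δf/f = 1.77/28.09 = 0.0629.

6.29%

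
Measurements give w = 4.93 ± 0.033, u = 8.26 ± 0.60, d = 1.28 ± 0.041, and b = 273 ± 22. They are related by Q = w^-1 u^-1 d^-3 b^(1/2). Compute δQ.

For a monomial Q ∝ w^-1, u^-1, d^-3, b^(1/2), fractional errors add in quadrature:
  (-1·δw/w)² = (-1×0.00669)² = 4.48e-05;  (-1·δu/u)² = (-1×0.0726)² = 0.00528;  (-3·δd/d)² = (-3×0.0320)² = 0.00923;  (½·δb/b)² = (0.5×0.0806)² = 0.00162
δQ/Q = √(0.0162) = 0.127
Q = 0.193, so δQ = 0.127 × 0.193 = 0.0246.

0.0246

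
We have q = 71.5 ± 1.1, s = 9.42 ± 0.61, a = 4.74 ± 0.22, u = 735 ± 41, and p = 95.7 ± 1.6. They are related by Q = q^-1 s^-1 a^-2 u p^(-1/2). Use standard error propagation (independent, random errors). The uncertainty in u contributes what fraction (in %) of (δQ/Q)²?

19.2%

(δQ/Q)² = (-1·δq/q)² + (-1·δs/s)² + (-2·δa/a)² + (1·δu/u)² + (−½·δp/p)²
  q term: (-1×0.0154)² = 0.000237
  s term: (-1×0.0648)² = 0.00419
  a term: (-2×0.0464)² = 0.00862
  u term: (1×0.0558)² = 0.00311
  p term: (-0.5×0.0167)² = 6.99e-05
Total = 0.0162. Share from u = 0.00311/0.0162 = 0.192.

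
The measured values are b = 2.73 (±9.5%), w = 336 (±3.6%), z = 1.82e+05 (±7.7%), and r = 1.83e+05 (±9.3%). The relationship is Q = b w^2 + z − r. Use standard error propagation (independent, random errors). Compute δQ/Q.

Let p = b·w^2 = 3.08e+05. δp/p = √((1·δb/b)² + (2·δw/w)²) = √(0.00903 + 0.00518) = 0.119, so δp = 36700.
Q = p + z − r: δQ = √(δp² + δz² + δr²) = √(1.35e+09 + 1.96e+08 + 2.9e+08) = 42800
Q = 3.07e+05, so δQ/Q = 42800/3.07e+05 = 0.139.

0.139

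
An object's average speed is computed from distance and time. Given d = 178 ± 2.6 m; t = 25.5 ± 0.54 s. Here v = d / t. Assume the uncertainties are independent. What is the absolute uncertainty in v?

0.180 m/s

Relative error in a monomial: (δv/v)² = Σ (nᵢ · δxᵢ/xᵢ)².
  (1·δd/d)² = (1×0.0146)² = 0.000213;  (-1·δt/t)² = (-1×0.0212)² = 0.000448
δv/v = √(0.000662) = 0.0257
v = 6.98 m/s, so δv = 0.0257 × 6.98 = 0.180 m/s.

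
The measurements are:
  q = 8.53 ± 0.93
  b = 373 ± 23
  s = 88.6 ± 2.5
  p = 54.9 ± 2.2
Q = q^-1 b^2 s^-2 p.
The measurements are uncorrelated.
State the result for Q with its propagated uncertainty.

Q is a product of powers, so relative uncertainties combine in quadrature:
  (-1·δq/q)² = (-1×0.109)² = 0.0119;  (2·δb/b)² = (2×0.0617)² = 0.0152;  (-2·δs/s)² = (-2×0.0282)² = 0.00318;  (1·δp/p)² = (1×0.0401)² = 0.00161
δQ/Q = √(0.0319) = 0.179
Q = 114, so δQ = 0.179 × 114 = 20.4.

114 ± 20.4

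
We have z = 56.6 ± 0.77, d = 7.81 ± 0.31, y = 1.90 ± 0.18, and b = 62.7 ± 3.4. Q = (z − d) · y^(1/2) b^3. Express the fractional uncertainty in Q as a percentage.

Let u = z − d = 48.8. δu = √(δz² + δd²) = √(0.593 + 0.0961) = 0.830, so δu/u = 0.0170.
Q is then a monomial in u, y, b:
δQ/Q = √((δu/u)² + (½·δy/y)² + (3·δb/b)²) = √(0.000289 + 0.00224 + 0.0265) = 0.170

17.0%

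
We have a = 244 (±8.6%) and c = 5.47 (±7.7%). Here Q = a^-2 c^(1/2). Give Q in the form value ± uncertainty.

Q is a product of powers, so relative uncertainties combine in quadrature:
  (-2·δa/a)² = (-2×0.0860)² = 0.0296;  (½·δc/c)² = (0.5×0.0770)² = 0.00148
δQ/Q = √(0.0311) = 0.176
Q = 3.93e-05, so δQ = 0.176 × 3.93e-05 = 6.92e-06.

(3.93 ± 0.692) × 10^-5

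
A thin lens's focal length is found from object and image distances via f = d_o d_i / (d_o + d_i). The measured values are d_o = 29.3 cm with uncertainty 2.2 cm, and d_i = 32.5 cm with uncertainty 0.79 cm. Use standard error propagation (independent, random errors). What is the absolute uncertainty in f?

0.634 cm

∂f/∂d_o = (d_i/(d_o+d_i))² = 0.277;  ∂f/∂d_i = (d_o/(d_o+d_i))² = 0.225
δf = √((∂f/∂d_o · δd_o)² + (∂f/∂d_i · δd_i)²) = √(0.370 + 0.0315) = 0.634 cm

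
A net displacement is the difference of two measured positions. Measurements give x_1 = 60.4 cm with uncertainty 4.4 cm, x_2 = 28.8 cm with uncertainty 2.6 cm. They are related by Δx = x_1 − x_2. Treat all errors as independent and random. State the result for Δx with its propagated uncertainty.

Each term contributes (cᵢ δxᵢ)² to (δΔx)²:
  (δx_1)² = 19.4;  (δx_2)² = 6.76
δΔx = √(26.1) = 5.11 cm
Δx = 31.6 cm.

31.6 ± 5.11 cm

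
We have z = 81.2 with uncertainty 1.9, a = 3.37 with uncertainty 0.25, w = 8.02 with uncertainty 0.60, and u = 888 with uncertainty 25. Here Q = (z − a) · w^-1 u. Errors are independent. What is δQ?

Let h = z − a = 77.8. δh = √(δz² + δa²) = √(3.61 + 0.0625) = 1.92, so δh/h = 0.0246.
Q is then a monomial in h, w, u:
δQ/Q = √((δh/h)² + (-1·δw/w)² + (1·δu/u)²) = √(0.000606 + 0.00560 + 0.000793) = 0.0836
Q = 8620, so δQ = 0.0836 × 8620 = 721.

721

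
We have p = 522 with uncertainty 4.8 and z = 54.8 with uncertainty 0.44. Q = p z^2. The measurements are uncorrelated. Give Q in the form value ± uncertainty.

Since Q is a product/quotient, work with relative uncertainties:
  (1·δp/p)² = (1×0.00920)² = 8.46e-05;  (2·δz/z)² = (2×0.00803)² = 0.000258
δQ/Q = √(0.000342) = 0.0185
Q = 1.57e+06, so δQ = 0.0185 × 1.57e+06 = 29000.

(1.57 ± 0.0290) × 10^6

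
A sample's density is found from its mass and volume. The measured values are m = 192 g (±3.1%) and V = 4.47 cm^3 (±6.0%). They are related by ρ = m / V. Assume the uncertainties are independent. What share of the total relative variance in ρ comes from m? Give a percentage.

21.1%

(δρ/ρ)² = (1·δm/m)² + (-1·δV/V)²
  m term: (1×0.0310)² = 0.000961
  V term: (-1×0.0600)² = 0.00360
Total = 0.00456. Share from m = 0.000961/0.00456 = 0.211.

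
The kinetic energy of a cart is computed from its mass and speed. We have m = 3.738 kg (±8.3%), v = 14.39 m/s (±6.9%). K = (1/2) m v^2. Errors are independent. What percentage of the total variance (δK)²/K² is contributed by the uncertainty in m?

(δK/K)² = (1·δm/m)² + (2·δv/v)²
  m term: (1×0.0830)² = 0.00689
  v term: (2×0.0690)² = 0.0190
Total = 0.0259. Share from m = 0.00689/0.0259 = 0.266.

26.6%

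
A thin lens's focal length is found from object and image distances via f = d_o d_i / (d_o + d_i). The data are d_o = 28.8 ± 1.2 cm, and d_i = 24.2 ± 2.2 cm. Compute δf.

∂f/∂d_o = (d_i/(d_o+d_i))² = 0.208;  ∂f/∂d_i = (d_o/(d_o+d_i))² = 0.295
δf = √((∂f/∂d_o · δd_o)² + (∂f/∂d_i · δd_i)²) = √(0.0626 + 0.422) = 0.696 cm

0.696 cm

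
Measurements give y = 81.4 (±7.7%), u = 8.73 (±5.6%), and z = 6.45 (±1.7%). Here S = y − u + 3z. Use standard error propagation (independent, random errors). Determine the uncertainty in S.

6.30

S is a linear combination, so absolute uncertainties add in quadrature:
  (δy)² = 39.3;  (δu)² = 0.239;  (3·δz)² = 0.108
δS = √(39.6) = 6.30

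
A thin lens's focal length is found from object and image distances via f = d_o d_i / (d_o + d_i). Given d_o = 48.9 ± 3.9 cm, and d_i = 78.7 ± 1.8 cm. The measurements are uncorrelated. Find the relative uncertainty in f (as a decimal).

0.0500

∂f/∂d_o = (d_i/(d_o+d_i))² = 0.380;  ∂f/∂d_i = (d_o/(d_o+d_i))² = 0.147
δf = √((∂f/∂d_o · δd_o)² + (∂f/∂d_i · δd_i)²) = √(2.20 + 0.0699) = 1.51 cm
f = 30.2 cm, so δf/f = 1.51/30.2 = 0.0500.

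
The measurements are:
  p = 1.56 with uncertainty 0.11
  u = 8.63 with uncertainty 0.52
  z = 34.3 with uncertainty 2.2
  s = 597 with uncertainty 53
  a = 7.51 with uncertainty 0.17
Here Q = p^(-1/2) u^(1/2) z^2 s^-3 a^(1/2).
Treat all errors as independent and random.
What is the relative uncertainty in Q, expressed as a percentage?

29.9%

Each factor contributes (exponent × relative error)² to (δQ/Q)²:
  (−½·δp/p)² = (-0.5×0.0705)² = 0.00124;  (½·δu/u)² = (0.5×0.0603)² = 0.000908;  (2·δz/z)² = (2×0.0641)² = 0.0165;  (-3·δs/s)² = (-3×0.0888)² = 0.0709;  (½·δa/a)² = (0.5×0.0226)² = 0.000128
δQ/Q = √(0.0897) = 0.299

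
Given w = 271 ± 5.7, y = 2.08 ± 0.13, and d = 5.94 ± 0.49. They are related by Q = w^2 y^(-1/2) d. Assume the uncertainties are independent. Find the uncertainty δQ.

29600

Products/powers → add relative errors in quadrature, weighted by exponent:
  (2·δw/w)² = (2×0.0210)² = 0.00177;  (−½·δy/y)² = (-0.5×0.0625)² = 0.000977;  (1·δd/d)² = (1×0.0825)² = 0.00680
δQ/Q = √(0.00955) = 0.0977
Q = 3.02e+05, so δQ = 0.0977 × 3.02e+05 = 29600.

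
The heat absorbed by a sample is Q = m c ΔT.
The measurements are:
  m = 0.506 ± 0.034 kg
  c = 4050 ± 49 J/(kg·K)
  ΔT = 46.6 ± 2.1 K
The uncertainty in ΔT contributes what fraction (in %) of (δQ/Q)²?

(δQ/Q)² = (1·δm/m)² + (1·δc/c)² + (1·δΔT/ΔT)²
  m term: (1×0.0672)² = 0.00451
  c term: (1×0.0121)² = 0.000146
  ΔT term: (1×0.0451)² = 0.00203
Total = 0.00669. Share from ΔT = 0.00203/0.00669 = 0.303.

30.3%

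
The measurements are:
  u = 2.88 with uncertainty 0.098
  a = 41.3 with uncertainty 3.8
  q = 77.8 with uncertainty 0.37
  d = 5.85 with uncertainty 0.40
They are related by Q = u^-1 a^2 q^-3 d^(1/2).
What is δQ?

0.000580

Q is a product of powers, so relative uncertainties combine in quadrature:
  (-1·δu/u)² = (-1×0.0340)² = 0.00116;  (2·δa/a)² = (2×0.0920)² = 0.0339;  (-3·δq/q)² = (-3×0.00476)² = 0.000204;  (½·δd/d)² = (0.5×0.0684)² = 0.00117
δQ/Q = √(0.0364) = 0.191
Q = 0.00304, so δQ = 0.191 × 0.00304 = 0.000580.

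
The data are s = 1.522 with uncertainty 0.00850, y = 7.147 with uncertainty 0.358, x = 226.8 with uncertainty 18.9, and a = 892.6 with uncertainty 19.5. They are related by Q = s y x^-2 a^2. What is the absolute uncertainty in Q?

30.2

Q is a product of powers, so relative uncertainties combine in quadrature:
  (1·δs/s)² = (1×0.00558)² = 3.12e-05;  (1·δy/y)² = (1×0.0501)² = 0.00251;  (-2·δx/x)² = (-2×0.0833)² = 0.0278;  (2·δa/a)² = (2×0.0218)² = 0.00191
δQ/Q = √(0.0322) = 0.180
Q = 168.5, so δQ = 0.180 × 168.5 = 30.2.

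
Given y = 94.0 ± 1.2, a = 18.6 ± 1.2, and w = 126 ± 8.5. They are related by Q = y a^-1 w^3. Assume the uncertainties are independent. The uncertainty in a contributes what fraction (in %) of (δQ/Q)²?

9.19%

(δQ/Q)² = (1·δy/y)² + (-1·δa/a)² + (3·δw/w)²
  y term: (1×0.0128)² = 0.000163
  a term: (-1×0.0645)² = 0.00416
  w term: (3×0.0675)² = 0.0410
Total = 0.0453. Share from a = 0.00416/0.0453 = 0.0919.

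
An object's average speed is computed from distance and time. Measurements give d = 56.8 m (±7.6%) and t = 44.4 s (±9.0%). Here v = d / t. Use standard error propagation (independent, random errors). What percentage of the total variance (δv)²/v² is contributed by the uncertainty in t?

(δv/v)² = (1·δd/d)² + (-1·δt/t)²
  d term: (1×0.0760)² = 0.00578
  t term: (-1×0.0900)² = 0.00810
Total = 0.0139. Share from t = 0.00810/0.0139 = 0.584.

58.4%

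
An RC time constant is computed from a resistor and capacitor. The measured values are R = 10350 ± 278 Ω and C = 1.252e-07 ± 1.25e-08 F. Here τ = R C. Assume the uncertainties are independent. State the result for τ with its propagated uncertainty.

Since τ is a product/quotient, work with relative uncertainties:
  (1·δR/R)² = (1×0.0269)² = 0.000721;  (1·δC/C)² = (1×0.0998)² = 0.00997
δτ/τ = √(0.0107) = 0.103
τ = 0.001296 s, so δτ = 0.103 × 0.001296 = 0.000134 s.

0.001296 ± 0.000134 s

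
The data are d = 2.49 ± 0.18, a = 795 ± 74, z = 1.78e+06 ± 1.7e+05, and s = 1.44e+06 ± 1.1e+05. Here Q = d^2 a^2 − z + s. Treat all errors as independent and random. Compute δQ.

9.46e+05

Let p = d^2·a^2 = 3.92e+06. δp/p = √((2·δd/d)² + (2·δa/a)²) = √(0.0209 + 0.0347) = 0.236, so δp = 9.24e+05.
Q = p − z + s: δQ = √(δp² + δz² + δs²) = √(8.53e+11 + 2.89e+10 + 1.21e+10) = 9.46e+05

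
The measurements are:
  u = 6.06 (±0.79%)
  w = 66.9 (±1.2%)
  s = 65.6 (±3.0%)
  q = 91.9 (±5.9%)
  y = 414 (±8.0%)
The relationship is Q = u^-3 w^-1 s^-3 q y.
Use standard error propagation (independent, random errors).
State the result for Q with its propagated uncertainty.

(9.05 ± 1.24) × 10^-6

Each factor contributes (exponent × relative error)² to (δQ/Q)²:
  (-3·δu/u)² = (-3×0.00790)² = 0.000562;  (-1·δw/w)² = (-1×0.0120)² = 0.000144;  (-3·δs/s)² = (-3×0.0300)² = 0.00810;  (1·δq/q)² = (1×0.0590)² = 0.00348;  (1·δy/y)² = (1×0.0800)² = 0.00640
δQ/Q = √(0.0187) = 0.137
Q = 9.05e-06, so δQ = 0.137 × 9.05e-06 = 1.24e-06.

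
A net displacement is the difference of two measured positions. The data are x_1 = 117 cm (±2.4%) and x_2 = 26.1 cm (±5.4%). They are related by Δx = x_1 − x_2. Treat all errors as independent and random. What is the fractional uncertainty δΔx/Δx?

Sums and differences: (δΔx)² = Σ (cᵢ δxᵢ)².
  (δx_1)² = 7.88;  (δx_2)² = 1.99
δΔx = √(9.87) = 3.14 cm
Δx = 90.9 cm, so δΔx/Δx = 3.14/90.9 = 0.0346.

0.0346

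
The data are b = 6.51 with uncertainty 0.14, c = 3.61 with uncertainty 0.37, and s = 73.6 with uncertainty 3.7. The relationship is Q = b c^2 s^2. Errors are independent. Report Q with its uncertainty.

For a monomial Q ∝ b, c^2, s^2, fractional errors add in quadrature:
  (1·δb/b)² = (1×0.0215)² = 0.000462;  (2·δc/c)² = (2×0.102)² = 0.0420;  (2·δs/s)² = (2×0.0503)² = 0.0101
δQ/Q = √(0.0526) = 0.229
Q = 4.6e+05, so δQ = 0.229 × 4.6e+05 = 1.05e+05.

(4.60 ± 1.05) × 10^5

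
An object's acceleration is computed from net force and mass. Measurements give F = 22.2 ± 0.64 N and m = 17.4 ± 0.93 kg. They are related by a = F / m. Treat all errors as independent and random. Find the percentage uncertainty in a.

6.07%

Products/powers → add relative errors in quadrature, weighted by exponent:
  (1·δF/F)² = (1×0.0288)² = 0.000831;  (-1·δm/m)² = (-1×0.0534)² = 0.00286
δa/a = √(0.00369) = 0.0607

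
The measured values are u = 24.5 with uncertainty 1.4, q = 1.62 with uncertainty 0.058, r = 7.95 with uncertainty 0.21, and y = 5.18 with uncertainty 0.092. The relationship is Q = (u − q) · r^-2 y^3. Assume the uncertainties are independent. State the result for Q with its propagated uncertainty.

Let w = u − q = 22.9. δw = √(δu² + δq²) = √(1.96 + 0.00336) = 1.40, so δw/w = 0.0612.
Q is then a monomial in w, r, y:
δQ/Q = √((δw/w)² + (-2·δr/r)² + (3·δy/y)²) = √(0.00375 + 0.00279 + 0.00284) = 0.0969
Q = 50.3, so δQ = 0.0969 × 50.3 = 4.87.

50.3 ± 4.87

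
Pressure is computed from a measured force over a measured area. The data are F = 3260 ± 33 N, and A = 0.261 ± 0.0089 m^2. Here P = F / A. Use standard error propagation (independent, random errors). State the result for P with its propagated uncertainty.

12500 ± 444 Pa

Since P is a product/quotient, work with relative uncertainties:
  (1·δF/F)² = (1×0.0101)² = 0.000102;  (-1·δA/A)² = (-1×0.0341)² = 0.00116
δP/P = √(0.00127) = 0.0356
P = 12500 Pa, so δP = 0.0356 × 12500 = 444 Pa.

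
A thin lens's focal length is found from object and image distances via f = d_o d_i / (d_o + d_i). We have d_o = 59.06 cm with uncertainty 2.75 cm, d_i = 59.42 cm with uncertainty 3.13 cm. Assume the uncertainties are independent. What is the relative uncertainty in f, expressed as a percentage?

∂f/∂d_o = (d_i/(d_o+d_i))² = 0.252;  ∂f/∂d_i = (d_o/(d_o+d_i))² = 0.248
δf = √((∂f/∂d_o · δd_o)² + (∂f/∂d_i · δd_i)²) = √(0.478 + 0.605) = 1.04 cm
f = 29.62 cm, so δf/f = 1.04/29.62 = 0.0351.

3.51%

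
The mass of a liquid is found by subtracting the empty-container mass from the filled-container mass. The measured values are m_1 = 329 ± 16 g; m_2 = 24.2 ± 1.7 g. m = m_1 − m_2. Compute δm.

Sums and differences: (δm)² = Σ (cᵢ δxᵢ)².
  (δm_1)² = 256;  (δm_2)² = 2.89
δm = √(259) = 16.1 g

16.1 g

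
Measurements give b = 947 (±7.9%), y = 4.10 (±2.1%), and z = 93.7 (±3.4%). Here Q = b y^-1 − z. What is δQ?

19.1

Let p = b·y^-1 = 231. δp/p = √((1·δb/b)² + (-1·δy/y)²) = √(0.00624 + 0.000441) = 0.0817, so δp = 18.9.
Q = p − z: δQ = √(δp² + δz²) = √(356 + 10.1) = 19.1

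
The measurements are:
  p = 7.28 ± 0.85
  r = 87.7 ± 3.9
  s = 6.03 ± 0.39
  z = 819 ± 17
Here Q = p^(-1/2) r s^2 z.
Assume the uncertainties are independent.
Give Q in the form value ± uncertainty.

(9.68 ± 1.45) × 10^5

Each factor contributes (exponent × relative error)² to (δQ/Q)²:
  (−½·δp/p)² = (-0.5×0.117)² = 0.00341;  (1·δr/r)² = (1×0.0445)² = 0.00198;  (2·δs/s)² = (2×0.0647)² = 0.0167;  (1·δz/z)² = (1×0.0208)² = 0.000431
δQ/Q = √(0.0225) = 0.150
Q = 9.68e+05, so δQ = 0.150 × 9.68e+05 = 1.45e+05.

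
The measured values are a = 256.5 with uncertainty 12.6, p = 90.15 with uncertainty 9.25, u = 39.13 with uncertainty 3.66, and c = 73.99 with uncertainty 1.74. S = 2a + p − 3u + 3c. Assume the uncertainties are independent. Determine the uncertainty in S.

Absolute uncertainties add in quadrature for a linear combination:
  (2·δa)² = 635;  (δp)² = 85.6;  (3·δu)² = 121;  (3·δc)² = 27.2
δS = √(868) = 29.5

29.5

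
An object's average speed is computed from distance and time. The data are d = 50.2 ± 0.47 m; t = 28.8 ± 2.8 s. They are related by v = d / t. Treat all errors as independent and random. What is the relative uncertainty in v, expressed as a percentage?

Each factor contributes (exponent × relative error)² to (δv/v)²:
  (1·δd/d)² = (1×0.00936)² = 8.77e-05;  (-1·δt/t)² = (-1×0.0972)² = 0.00945
δv/v = √(0.00954) = 0.0977

9.77%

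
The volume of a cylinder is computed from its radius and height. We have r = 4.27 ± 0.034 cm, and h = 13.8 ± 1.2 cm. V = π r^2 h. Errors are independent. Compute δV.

V is a product of powers, so relative uncertainties combine in quadrature:
  (2·δr/r)² = (2×0.00796)² = 0.000254;  (1·δh/h)² = (1×0.0870)² = 0.00756
δV/V = √(0.00782) = 0.0884
V = 790 cm^3, so δV = 0.0884 × 790 = 69.9 cm^3.

69.9 cm^3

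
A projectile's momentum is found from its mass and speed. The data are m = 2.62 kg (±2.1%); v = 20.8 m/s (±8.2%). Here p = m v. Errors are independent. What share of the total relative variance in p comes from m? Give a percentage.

6.15%

(δp/p)² = (1·δm/m)² + (1·δv/v)²
  m term: (1×0.0210)² = 0.000441
  v term: (1×0.0820)² = 0.00672
Total = 0.00716. Share from m = 0.000441/0.00716 = 0.0615.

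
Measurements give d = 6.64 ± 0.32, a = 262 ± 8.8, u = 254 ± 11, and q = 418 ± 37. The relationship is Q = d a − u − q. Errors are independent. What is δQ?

Let p = d·a = 1740. δp/p = √((1·δd/d)² + (1·δa/a)²) = √(0.00232 + 0.00113) = 0.0587, so δp = 102.
Q = p − u − q: δQ = √(δp² + δu² + δq²) = √(10400 + 121 + 1370) = 109

109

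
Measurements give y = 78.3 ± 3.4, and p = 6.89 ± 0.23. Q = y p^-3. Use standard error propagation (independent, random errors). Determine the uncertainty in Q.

Relative error in a monomial: (δQ/Q)² = Σ (nᵢ · δxᵢ/xᵢ)².
  (1·δy/y)² = (1×0.0434)² = 0.00189;  (-3·δp/p)² = (-3×0.0334)² = 0.0100
δQ/Q = √(0.0119) = 0.109
Q = 0.239, so δQ = 0.109 × 0.239 = 0.0261.

0.0261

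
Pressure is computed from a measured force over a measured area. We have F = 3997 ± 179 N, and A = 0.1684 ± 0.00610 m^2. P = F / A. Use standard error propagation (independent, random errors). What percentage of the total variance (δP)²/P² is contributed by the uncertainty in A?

(δP/P)² = (1·δF/F)² + (-1·δA/A)²
  F term: (1×0.0448)² = 0.00201
  A term: (-1×0.0362)² = 0.00131
Total = 0.00332. Share from A = 0.00131/0.00332 = 0.395.

39.5%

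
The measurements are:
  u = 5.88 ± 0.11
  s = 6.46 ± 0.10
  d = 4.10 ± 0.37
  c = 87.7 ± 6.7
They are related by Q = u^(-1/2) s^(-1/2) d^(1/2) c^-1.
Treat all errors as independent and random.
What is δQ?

0.000335

Each factor contributes (exponent × relative error)² to (δQ/Q)²:
  (−½·δu/u)² = (-0.5×0.0187)² = 8.75e-05;  (−½·δs/s)² = (-0.5×0.0155)² = 5.99e-05;  (½·δd/d)² = (0.5×0.0902)² = 0.00204;  (-1·δc/c)² = (-1×0.0764)² = 0.00584
δQ/Q = √(0.00802) = 0.0896
Q = 0.00375, so δQ = 0.0896 × 0.00375 = 0.000335.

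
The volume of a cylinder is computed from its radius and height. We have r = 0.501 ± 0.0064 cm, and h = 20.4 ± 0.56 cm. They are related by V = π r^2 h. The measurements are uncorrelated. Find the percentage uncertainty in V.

3.75%

For a monomial V ∝ r^2, h, fractional errors add in quadrature:
  (2·δr/r)² = (2×0.0128)² = 0.000653;  (1·δh/h)² = (1×0.0275)² = 0.000754
δV/V = √(0.00141) = 0.0375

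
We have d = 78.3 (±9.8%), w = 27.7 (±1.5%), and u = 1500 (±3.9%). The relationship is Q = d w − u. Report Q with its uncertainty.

669 ± 223

Let p = d·w = 2170. δp/p = √((1·δd/d)² + (1·δw/w)²) = √(0.00960 + 0.000225) = 0.0991, so δp = 215.
Q = p − u: δQ = √(δp² + δu²) = √(46200 + 3420) = 223
Q = 669.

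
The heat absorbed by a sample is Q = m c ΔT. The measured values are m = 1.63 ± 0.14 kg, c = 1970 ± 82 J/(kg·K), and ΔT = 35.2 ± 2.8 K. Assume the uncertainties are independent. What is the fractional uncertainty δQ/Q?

Products/powers → add relative errors in quadrature, weighted by exponent:
  (1·δm/m)² = (1×0.0859)² = 0.00738;  (1·δc/c)² = (1×0.0416)² = 0.00173;  (1·δΔT/ΔT)² = (1×0.0795)² = 0.00633
δQ/Q = √(0.0154) = 0.124

0.124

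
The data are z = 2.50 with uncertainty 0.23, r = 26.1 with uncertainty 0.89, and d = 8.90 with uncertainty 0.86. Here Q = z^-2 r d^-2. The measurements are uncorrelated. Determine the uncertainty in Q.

0.0142

Q is a product of powers, so relative uncertainties combine in quadrature:
  (-2·δz/z)² = (-2×0.0920)² = 0.0339;  (1·δr/r)² = (1×0.0341)² = 0.00116;  (-2·δd/d)² = (-2×0.0966)² = 0.0373
δQ/Q = √(0.0724) = 0.269
Q = 0.0527, so δQ = 0.269 × 0.0527 = 0.0142.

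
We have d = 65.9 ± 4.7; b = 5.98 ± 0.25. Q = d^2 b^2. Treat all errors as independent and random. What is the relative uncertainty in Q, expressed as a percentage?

16.5%

Each factor contributes (exponent × relative error)² to (δQ/Q)²:
  (2·δd/d)² = (2×0.0713)² = 0.0203;  (2·δb/b)² = (2×0.0418)² = 0.00699
δQ/Q = √(0.0273) = 0.165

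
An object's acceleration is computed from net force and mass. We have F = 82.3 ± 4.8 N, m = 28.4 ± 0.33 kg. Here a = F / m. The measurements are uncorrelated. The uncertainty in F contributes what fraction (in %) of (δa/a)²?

(δa/a)² = (1·δF/F)² + (-1·δm/m)²
  F term: (1×0.0583)² = 0.00340
  m term: (-1×0.0116)² = 0.000135
Total = 0.00354. Share from F = 0.00340/0.00354 = 0.962.

96.2%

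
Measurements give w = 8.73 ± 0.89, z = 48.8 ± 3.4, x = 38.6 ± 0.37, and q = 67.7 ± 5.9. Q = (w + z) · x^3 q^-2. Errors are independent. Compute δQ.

135

Let u = w + z = 57.5. δu = √(δw² + δz²) = √(0.792 + 11.6) = 3.51, so δu/u = 0.0611.
Q is then a monomial in u, x, q:
δQ/Q = √((δu/u)² + (3·δx/x)² + (-2·δq/q)²) = √(0.00373 + 0.000827 + 0.0304) = 0.187
Q = 722, so δQ = 0.187 × 722 = 135.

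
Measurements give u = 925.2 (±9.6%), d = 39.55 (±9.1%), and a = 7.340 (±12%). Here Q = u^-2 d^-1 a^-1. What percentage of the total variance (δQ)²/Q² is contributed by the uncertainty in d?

13.9%

(δQ/Q)² = (-2·δu/u)² + (-1·δd/d)² + (-1·δa/a)²
  u term: (-2×0.0960)² = 0.0369
  d term: (-1×0.0910)² = 0.00828
  a term: (-1×0.120)² = 0.0144
Total = 0.0595. Share from d = 0.00828/0.0595 = 0.139.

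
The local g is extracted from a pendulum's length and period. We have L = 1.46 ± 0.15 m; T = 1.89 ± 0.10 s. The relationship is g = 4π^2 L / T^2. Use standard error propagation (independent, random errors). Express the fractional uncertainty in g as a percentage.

14.7%

For a monomial g ∝ L, T^-2, fractional errors add in quadrature:
  (1·δL/L)² = (1×0.103)² = 0.0106;  (-2·δT/T)² = (-2×0.0529)² = 0.0112
δg/g = √(0.0218) = 0.147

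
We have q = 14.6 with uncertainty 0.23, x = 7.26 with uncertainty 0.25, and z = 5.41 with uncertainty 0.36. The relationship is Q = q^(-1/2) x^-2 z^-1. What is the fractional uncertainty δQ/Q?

0.0961

Since Q is a product/quotient, work with relative uncertainties:
  (−½·δq/q)² = (-0.5×0.0158)² = 6.2e-05;  (-2·δx/x)² = (-2×0.0344)² = 0.00474;  (-1·δz/z)² = (-1×0.0665)² = 0.00443
δQ/Q = √(0.00923) = 0.0961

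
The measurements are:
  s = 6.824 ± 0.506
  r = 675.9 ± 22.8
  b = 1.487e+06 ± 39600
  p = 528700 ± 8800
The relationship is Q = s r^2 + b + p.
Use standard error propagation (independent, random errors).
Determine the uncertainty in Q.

3.15e+05

Let w = s·r^2 = 3.117e+06. δw/w = √((1·δs/s)² + (2·δr/r)²) = √(0.00550 + 0.00455) = 0.100, so δw = 3.13e+05.
Q = w + b + p: δQ = √(δw² + δb² + δp²) = √(9.77e+10 + 1.57e+09 + 7.74e+07) = 3.15e+05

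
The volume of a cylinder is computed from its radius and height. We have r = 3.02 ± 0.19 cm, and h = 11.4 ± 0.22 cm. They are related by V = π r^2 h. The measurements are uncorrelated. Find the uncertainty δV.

Relative error in a monomial: (δV/V)² = Σ (nᵢ · δxᵢ/xᵢ)².
  (2·δr/r)² = (2×0.0629)² = 0.0158;  (1·δh/h)² = (1×0.0193)² = 0.000372
δV/V = √(0.0162) = 0.127
V = 327 cm^3, so δV = 0.127 × 327 = 41.6 cm^3.

41.6 cm^3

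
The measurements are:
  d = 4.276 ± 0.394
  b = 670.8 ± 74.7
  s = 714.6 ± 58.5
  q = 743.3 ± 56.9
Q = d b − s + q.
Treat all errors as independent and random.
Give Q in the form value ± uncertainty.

2897 ± 423

Let p = d·b = 2868. δp/p = √((1·δd/d)² + (1·δb/b)²) = √(0.00849 + 0.0124) = 0.145, so δp = 415.
Q = p − s + q: δQ = √(δp² + δs² + δq²) = √(1.72e+05 + 3420 + 3240) = 423
Q = 2897.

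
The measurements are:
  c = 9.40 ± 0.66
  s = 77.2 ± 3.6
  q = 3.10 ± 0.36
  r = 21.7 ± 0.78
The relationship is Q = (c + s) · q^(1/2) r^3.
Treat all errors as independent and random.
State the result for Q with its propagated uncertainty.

(1.56 ± 0.202) × 10^6

Let u = c + s = 86.6. δu = √(δc² + δs²) = √(0.436 + 13.0) = 3.66, so δu/u = 0.0423.
Q is then a monomial in u, q, r:
δQ/Q = √((δu/u)² + (½·δq/q)² + (3·δr/r)²) = √(0.00179 + 0.00337 + 0.0116) = 0.130
Q = 1.56e+06, so δQ = 0.130 × 1.56e+06 = 2.02e+05.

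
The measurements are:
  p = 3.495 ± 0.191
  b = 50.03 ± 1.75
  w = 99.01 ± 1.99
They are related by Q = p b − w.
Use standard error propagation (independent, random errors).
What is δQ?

11.5

Let h = p·b = 174.9. δh/h = √((1·δp/p)² + (1·δb/b)²) = √(0.00299 + 0.00122) = 0.0649, so δh = 11.3.
Q = h − w: δQ = √(δh² + δw²) = √(129 + 3.96) = 11.5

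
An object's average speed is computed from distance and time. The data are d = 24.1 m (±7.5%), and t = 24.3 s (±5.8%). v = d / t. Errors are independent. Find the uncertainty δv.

0.0940 m/s

Each factor contributes (exponent × relative error)² to (δv/v)²:
  (1·δd/d)² = (1×0.0750)² = 0.00562;  (-1·δt/t)² = (-1×0.0580)² = 0.00336
δv/v = √(0.00899) = 0.0948
v = 0.992 m/s, so δv = 0.0948 × 0.992 = 0.0940 m/s.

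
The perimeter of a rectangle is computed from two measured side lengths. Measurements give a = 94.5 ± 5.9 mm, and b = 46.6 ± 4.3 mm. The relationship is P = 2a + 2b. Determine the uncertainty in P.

For a sum/difference, combine absolute errors in quadrature:
  (2·δa)² = 139;  (2·δb)² = 74.0
δP = √(213) = 14.6 mm

14.6 mm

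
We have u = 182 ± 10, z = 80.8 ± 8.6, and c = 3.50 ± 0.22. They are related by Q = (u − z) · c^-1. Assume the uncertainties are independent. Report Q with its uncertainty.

Let w = u − z = 101. δw = √(δu² + δz²) = √(100 + 74.0) = 13.2, so δw/w = 0.130.
Q is then a monomial in w, c:
δQ/Q = √((δw/w)² + (-1·δc/c)²) = √(0.0170 + 0.00395) = 0.145
Q = 28.9, so δQ = 0.145 × 28.9 = 4.18.

28.9 ± 4.18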